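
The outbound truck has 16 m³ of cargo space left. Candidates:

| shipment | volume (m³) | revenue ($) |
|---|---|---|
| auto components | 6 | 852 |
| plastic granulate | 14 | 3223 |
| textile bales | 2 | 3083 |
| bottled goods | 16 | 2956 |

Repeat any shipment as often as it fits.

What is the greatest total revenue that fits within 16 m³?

8×textile bales uses 16 of the 16 m³ and totals 24664.
Nothing else within 16 m³ beats 24664.

24664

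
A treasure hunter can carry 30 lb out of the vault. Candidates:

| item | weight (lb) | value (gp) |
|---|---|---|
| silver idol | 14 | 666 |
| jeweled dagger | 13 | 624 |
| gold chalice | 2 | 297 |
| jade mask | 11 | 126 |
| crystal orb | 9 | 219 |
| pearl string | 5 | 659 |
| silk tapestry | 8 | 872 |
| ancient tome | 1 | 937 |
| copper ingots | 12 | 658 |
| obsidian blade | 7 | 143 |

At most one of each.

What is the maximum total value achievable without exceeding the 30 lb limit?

3431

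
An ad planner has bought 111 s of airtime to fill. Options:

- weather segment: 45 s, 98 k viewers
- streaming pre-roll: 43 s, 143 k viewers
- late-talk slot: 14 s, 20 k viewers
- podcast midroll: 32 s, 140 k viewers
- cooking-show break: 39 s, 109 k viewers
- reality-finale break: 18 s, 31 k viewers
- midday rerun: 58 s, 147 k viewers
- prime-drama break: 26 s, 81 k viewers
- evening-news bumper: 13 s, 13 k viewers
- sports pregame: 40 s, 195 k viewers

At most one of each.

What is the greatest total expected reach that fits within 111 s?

444

Taking the top-ratio spots first gives podcast midroll + prime-drama break + evening-news bumper + sports pregame for 429 (111 s).
Replace prime-drama break and evening-news bumper with cooking-show break: the trade gains 15 net, giving 444 at 111 s.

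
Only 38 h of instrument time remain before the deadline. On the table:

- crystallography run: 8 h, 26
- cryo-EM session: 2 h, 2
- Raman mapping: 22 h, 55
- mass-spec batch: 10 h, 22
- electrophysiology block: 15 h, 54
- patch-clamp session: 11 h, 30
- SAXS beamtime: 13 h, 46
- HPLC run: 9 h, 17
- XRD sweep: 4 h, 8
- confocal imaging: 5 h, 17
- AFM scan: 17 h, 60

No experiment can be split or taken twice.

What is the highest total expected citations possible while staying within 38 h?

132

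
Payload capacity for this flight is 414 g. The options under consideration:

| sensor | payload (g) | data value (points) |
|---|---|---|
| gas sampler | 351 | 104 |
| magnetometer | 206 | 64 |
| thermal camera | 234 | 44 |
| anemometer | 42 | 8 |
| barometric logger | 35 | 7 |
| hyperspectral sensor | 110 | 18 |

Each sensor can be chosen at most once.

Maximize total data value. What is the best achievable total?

The ratio heuristic lands on magnetometer + anemometer + barometric logger + hyperspectral sensor (97) but leaves 21 g idle.
Dropping magnetometer and barometric logger and hyperspectral sensor frees 351 g; slotting in gas sampler (351 g) lifts the total to 112 at 393 g.

112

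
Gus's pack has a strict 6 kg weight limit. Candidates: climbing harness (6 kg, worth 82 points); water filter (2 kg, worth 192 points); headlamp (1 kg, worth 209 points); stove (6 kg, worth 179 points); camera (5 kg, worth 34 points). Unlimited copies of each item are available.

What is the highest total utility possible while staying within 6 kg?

6×headlamp uses 6 of the 6 kg and totals 1254.
Every other selection either busts 6 kg or fails to beat 1254.

1254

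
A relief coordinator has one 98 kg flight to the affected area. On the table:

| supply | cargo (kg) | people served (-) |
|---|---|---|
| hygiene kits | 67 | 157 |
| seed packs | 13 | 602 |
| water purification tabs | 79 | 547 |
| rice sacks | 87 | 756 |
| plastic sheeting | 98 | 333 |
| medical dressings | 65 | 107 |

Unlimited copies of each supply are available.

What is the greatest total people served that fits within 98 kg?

Density check — seed packs 46.31, rice sacks 8.69, water purification tabs 6.92, plastic sheeting 3.40 are the best per kg.
7×seed packs uses 91 of the 98 kg and totals 4214.
No other feasible combination exceeds 4214.

4214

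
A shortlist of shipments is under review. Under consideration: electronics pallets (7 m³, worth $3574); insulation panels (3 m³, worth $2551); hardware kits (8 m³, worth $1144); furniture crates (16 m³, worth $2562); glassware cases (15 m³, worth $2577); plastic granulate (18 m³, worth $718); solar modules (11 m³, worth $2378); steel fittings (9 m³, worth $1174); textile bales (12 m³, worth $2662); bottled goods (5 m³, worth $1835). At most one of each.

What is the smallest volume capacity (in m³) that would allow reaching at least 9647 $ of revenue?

26

Need the lightest bundle worth ≥ 9647.
Taking electronics pallets + insulation panels + solar modules + bottled goods gives 10338 (≥ 9647) for 26 m³.
No combination under 26 m³ hits 9647.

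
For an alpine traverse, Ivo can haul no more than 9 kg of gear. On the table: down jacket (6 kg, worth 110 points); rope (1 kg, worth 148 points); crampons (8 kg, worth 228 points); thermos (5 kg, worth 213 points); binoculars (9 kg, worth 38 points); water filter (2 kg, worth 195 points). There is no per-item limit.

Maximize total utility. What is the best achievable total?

1332

Taking 9×rope: 9 kg used, 1332 in utility.
No other feasible combination exceeds 1332.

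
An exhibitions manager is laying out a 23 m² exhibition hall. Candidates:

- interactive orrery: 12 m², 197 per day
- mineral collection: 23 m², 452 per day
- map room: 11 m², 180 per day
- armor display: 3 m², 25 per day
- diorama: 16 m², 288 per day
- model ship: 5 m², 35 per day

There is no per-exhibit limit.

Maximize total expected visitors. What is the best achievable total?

Density check — mineral collection 19.65, diorama 18.00, interactive orrery 16.42, map room 16.36 are the best per m².
Best packing: mineral collection — 23 m², 452 total.
No other feasible combination exceeds 452.

452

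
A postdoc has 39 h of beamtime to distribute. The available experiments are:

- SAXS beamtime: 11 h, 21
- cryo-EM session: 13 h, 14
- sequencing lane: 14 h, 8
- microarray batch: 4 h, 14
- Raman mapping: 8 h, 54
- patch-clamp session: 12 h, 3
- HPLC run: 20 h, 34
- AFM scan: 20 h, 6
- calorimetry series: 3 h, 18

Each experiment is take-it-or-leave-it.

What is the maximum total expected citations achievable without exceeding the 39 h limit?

Taking SAXS beamtime + cryo-EM session + microarray batch + Raman mapping + calorimetry series: 39 h used, 121 in expected citations.

121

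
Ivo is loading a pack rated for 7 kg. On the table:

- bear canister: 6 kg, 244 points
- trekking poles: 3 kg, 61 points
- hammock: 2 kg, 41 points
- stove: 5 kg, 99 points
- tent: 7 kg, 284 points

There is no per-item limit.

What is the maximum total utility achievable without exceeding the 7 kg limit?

The ratio heuristic lands on bear canister (244) but leaves 1 kg idle.
Replace bear canister with tent: the trade gains 40 net, giving 284 at 7 kg.
No other feasible combination exceeds 284.

284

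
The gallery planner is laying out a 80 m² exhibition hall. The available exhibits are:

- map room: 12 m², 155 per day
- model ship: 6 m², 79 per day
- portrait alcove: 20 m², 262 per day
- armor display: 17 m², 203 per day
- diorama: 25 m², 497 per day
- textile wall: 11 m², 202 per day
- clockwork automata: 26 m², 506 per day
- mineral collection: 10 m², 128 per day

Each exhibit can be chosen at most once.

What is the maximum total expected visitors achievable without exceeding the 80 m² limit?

1439

Ranking by ratio (expected visitors/m²): diorama 19.88, clockwork automata 19.46, textile wall 18.36.
Best packing: map room + model ship + diorama + textile wall + clockwork automata — 80 m², 1439 total.
An exhaustive check of the 256 subsets confirms 1439.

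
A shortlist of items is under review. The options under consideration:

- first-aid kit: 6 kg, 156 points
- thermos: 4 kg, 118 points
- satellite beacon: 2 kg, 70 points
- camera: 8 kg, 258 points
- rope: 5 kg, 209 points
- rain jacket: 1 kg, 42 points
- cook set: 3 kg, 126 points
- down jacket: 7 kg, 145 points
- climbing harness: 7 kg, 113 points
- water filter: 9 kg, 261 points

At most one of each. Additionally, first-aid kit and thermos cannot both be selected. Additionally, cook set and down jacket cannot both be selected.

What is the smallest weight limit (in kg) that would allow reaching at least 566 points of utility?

Minimise kg subject to total utility ≥ 566.
satellite beacon + camera + rope + rain jacket reaches 579 using 16 kg.
Below 16 kg the best achievable stays under 566.

16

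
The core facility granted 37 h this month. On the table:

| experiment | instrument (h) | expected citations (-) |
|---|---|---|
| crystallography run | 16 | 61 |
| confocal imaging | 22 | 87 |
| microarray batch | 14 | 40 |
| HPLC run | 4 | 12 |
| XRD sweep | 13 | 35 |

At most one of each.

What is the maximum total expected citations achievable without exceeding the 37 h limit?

Density check — confocal imaging 3.95, crystallography run 3.81, HPLC run 3.00, microarray batch 2.86 are the best per h.
The ratio heuristic lands on confocal imaging + HPLC run (99) but leaves 11 h idle.
Replace HPLC run with microarray batch: the trade gains 28 net, giving 127 at 36 h.
That's the maximum — no swap from here does better than 127.

127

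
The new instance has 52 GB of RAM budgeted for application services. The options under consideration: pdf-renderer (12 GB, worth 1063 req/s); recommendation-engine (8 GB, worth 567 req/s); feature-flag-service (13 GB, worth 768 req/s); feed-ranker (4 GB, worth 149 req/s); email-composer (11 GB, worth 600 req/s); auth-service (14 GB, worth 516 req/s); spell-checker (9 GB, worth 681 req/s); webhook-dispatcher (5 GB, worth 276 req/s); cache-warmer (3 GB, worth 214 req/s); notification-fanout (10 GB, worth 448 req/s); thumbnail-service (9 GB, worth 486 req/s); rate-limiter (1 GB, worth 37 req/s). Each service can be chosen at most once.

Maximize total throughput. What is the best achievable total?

3611

A density-first pass picks pdf-renderer + recommendation-engine + feature-flag-service + spell-checker + webhook-dispatcher + cache-warmer + rate-limiter — 3606 at 51 GB.
Using the slack differently, pdf-renderer + recommendation-engine + email-composer + spell-checker + cache-warmer + thumbnail-service comes to 3611 at 52 GB.
Runner-up pdf-renderer + recommendation-engine + feature-flag-service + spell-checker + webhook-dispatcher + cache-warmer + rate-limiter tops out at 3606.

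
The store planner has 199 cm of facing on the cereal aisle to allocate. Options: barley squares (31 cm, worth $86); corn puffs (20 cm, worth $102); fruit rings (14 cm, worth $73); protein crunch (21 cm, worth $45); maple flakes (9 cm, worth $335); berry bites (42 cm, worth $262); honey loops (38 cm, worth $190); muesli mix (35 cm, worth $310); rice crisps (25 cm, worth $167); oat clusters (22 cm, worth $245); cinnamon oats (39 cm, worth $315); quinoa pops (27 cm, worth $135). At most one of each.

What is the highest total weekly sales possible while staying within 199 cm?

1769

A density-first pass picks fruit rings + maple flakes + berry bites + muesli mix + rice crisps + oat clusters + cinnamon oats — 1707 at 186 cm.
The 14 cm tied up in fruit rings is better spent on quinoa pops — total rises to 1769 (199 cm).
The closest alternative, corn puffs + maple flakes + berry bites + muesli mix + rice crisps + oat clusters + cinnamon oats, reaches only 1736.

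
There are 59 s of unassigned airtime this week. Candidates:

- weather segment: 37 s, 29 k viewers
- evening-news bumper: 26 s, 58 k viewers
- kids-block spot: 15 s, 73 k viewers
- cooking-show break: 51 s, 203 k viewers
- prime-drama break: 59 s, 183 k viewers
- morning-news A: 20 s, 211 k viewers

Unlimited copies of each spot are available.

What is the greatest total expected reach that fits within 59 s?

495

By expected reach per s: morning-news A 10.55, kids-block spot 4.87, cooking-show break 3.98 lead.
Taking kids-block spot + 2×morning-news A: 55 s used, 495 in expected reach.
No other feasible combination exceeds 495.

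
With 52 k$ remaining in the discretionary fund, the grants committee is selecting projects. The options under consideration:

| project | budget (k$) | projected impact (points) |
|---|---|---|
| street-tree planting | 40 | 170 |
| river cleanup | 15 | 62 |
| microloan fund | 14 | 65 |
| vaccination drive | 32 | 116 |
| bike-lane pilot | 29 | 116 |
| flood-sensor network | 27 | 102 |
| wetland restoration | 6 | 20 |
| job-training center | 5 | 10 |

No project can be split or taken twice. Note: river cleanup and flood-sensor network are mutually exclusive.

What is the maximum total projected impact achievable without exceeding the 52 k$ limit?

A density-first pass picks river cleanup + microloan fund + wetland restoration + job-training center — 157 at 40 k$.
Dropping river cleanup and job-training center frees 20 k$; slotting in vaccination drive (32 k$) lifts the total to 201 at 52 k$.
Microloan fund + bike-lane pilot + wetland restoration (49 k$) also reaches 201 — a tie, but nothing goes higher.

201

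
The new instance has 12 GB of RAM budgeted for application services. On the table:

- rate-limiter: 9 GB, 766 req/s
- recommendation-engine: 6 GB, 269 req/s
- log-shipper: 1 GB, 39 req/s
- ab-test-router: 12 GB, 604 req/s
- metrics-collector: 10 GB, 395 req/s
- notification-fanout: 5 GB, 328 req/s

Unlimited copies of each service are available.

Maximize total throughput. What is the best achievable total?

883

Rate-limiter + 3×log-shipper uses 12 of the 12 GB and totals 883.
Every other selection either busts 12 GB or fails to beat 883.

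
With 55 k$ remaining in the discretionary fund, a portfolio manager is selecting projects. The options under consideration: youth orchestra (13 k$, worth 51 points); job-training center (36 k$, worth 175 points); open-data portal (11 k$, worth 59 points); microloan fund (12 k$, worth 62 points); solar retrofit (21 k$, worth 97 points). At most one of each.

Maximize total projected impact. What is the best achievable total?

237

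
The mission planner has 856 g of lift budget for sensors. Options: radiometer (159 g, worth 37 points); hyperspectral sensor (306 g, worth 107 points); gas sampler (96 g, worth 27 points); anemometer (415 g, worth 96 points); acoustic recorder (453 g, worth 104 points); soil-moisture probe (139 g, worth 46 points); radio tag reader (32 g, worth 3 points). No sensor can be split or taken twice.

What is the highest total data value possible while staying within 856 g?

238

The ratio heuristic lands on radiometer + hyperspectral sensor + gas sampler + soil-moisture probe + radio tag reader (220) but leaves 124 g idle.
Dropping radiometer and soil-moisture probe and radio tag reader frees 330 g; slotting in acoustic recorder (453 g) lifts the total to 238 at 855 g.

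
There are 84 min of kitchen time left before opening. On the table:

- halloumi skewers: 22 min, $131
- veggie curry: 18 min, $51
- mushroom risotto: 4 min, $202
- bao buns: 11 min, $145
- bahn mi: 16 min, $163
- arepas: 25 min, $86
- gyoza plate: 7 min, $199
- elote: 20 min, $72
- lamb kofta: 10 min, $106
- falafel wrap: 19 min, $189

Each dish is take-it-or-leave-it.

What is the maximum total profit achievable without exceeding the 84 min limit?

1029

Greedy by ratio would take mushroom risotto + bao buns + bahn mi + gyoza plate + lamb kofta + falafel wrap: 67 min used, total 1004.
Dropping lamb kofta frees 10 min; slotting in halloumi skewers (22 min) lifts the total to 1029 at 79 min.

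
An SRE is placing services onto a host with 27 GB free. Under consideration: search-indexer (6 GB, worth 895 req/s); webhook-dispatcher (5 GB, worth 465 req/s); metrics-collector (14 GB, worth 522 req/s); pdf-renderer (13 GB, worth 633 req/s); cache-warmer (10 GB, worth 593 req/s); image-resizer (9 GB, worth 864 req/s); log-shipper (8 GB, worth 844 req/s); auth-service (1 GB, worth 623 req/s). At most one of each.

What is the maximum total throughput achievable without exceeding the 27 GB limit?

3226

Ranking by ratio (throughput/GB): auth-service 623.00, search-indexer 149.17, log-shipper 105.50, image-resizer 96.00.
The ratio ordering already packs tightly: search-indexer + image-resizer + log-shipper + auth-service, 24 GB, 3226.
Runner-up search-indexer + cache-warmer + image-resizer + auth-service tops out at 2975.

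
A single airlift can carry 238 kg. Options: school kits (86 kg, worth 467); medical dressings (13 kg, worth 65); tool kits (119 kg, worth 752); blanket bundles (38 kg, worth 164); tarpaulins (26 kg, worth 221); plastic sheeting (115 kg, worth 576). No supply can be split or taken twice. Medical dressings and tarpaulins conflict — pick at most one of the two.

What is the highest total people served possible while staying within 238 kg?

By people served per kg: tarpaulins 8.50, tool kits 6.32, school kits 5.43 lead.
Taking school kits + tool kits + tarpaulins: 231 kg used, 1440 in people served.
That's the maximum — no feasible swap from here does better than 1440.

1440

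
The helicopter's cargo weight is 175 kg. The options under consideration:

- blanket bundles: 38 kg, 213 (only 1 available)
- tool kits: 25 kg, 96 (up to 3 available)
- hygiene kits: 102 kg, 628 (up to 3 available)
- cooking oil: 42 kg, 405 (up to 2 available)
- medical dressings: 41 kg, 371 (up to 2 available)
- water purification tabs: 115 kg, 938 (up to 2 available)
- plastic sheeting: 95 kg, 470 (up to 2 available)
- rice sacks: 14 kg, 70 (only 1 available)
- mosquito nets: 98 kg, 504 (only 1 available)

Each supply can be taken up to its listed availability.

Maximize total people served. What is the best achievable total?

By people served per kg: cooking oil 9.64, medical dressings 9.05, water purification tabs 8.16, hygiene kits 6.16 lead.
2×cooking oil + 2×medical dressings uses 166 of the 175 kg and totals 1552.
That's the maximum — no swap from here does better than 1552.

1552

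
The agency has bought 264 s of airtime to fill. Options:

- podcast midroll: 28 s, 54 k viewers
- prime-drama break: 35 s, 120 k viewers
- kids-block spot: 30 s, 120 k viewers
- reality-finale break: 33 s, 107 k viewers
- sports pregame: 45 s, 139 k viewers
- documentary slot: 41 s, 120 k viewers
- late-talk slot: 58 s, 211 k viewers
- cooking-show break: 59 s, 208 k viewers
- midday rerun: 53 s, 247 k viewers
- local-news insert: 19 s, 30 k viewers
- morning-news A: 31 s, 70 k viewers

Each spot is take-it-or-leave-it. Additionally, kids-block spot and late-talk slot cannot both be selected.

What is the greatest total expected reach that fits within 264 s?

954

Best packing: prime-drama break + kids-block spot + sports pregame + documentary slot + cooking-show break + midday rerun — 263 s, 954 total.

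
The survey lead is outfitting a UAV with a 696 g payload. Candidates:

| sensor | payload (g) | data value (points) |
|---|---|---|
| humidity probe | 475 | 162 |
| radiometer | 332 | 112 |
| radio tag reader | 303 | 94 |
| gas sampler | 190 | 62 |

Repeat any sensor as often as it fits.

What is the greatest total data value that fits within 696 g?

224

Taking humidity probe + gas sampler: 665 g used, 224 in data value.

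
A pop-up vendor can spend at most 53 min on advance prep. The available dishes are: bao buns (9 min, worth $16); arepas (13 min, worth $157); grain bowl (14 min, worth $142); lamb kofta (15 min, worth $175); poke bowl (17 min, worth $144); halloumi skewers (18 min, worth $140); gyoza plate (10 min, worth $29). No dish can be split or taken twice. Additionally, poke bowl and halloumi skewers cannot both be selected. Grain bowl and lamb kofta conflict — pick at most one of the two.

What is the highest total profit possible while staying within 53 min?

476

Best packing: arepas + lamb kofta + poke bowl — 45 min, 476 total.
That's the maximum — no feasible swap from here does better than 476.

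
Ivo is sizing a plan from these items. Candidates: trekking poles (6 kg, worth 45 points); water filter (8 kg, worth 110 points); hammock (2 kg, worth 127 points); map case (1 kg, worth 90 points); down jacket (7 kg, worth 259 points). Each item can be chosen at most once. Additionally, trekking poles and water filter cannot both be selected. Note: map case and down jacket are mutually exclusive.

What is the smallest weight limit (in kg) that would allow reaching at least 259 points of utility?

7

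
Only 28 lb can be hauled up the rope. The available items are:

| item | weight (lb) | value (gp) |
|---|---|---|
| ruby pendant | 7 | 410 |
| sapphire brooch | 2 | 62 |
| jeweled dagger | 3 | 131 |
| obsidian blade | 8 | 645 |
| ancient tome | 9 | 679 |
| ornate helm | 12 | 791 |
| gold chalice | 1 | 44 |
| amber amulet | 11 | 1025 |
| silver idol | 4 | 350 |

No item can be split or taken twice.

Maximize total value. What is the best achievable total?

Taking the top-ratio items first gives jeweled dagger + obsidian blade + gold chalice + amber amulet + silver idol for 2195 (27 lb).
The 8 lb tied up in jeweled dagger and gold chalice and silver idol is better spent on ancient tome — total rises to 2349 (28 lb).
No other feasible combination exceeds 2349.

2349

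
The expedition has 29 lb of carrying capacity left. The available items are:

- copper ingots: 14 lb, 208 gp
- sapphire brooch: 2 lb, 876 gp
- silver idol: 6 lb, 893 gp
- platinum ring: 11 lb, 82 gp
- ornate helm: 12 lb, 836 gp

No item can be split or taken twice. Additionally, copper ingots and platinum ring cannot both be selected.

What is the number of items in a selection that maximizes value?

The maximum value within 29 lb is 2605.
One optimal bundle: sapphire brooch + silver idol + ornate helm (20 lb).
Any selection reaching 2605 contains exactly 3 items.

3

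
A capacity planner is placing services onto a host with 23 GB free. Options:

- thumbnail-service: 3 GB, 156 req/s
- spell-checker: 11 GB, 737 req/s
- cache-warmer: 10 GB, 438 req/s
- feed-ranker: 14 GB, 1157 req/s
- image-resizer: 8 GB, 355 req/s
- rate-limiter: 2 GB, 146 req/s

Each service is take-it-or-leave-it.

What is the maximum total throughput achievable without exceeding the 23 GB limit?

1512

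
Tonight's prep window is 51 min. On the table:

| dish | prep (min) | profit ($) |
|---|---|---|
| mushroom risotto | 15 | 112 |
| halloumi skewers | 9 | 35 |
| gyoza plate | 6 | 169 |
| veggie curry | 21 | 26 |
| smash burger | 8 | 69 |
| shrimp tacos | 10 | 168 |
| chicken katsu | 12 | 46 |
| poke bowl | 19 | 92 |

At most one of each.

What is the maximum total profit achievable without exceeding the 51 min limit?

Filling by ratio: mushroom risotto + halloumi skewers + gyoza plate + smash burger + shrimp tacos for 553, with 3 min left unused.
Replace halloumi skewers with chicken katsu: the trade gains 11 net, giving 564 at 51 min.
The closest alternative, mushroom risotto + halloumi skewers + gyoza plate + smash burger + shrimp tacos, reaches only 553.

564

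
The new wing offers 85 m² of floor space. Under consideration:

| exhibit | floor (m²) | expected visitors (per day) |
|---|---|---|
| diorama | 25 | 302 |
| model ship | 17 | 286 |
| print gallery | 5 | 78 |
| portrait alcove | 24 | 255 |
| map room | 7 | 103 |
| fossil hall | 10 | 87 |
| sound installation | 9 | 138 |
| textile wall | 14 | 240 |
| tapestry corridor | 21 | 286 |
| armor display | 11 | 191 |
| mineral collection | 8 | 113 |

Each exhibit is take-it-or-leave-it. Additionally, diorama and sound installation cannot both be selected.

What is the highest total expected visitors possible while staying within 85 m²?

1332

By expected visitors per m²: armor display 17.36, textile wall 17.14, model ship 16.82 lead.
Greedy by ratio would take model ship + print gallery + map room + fossil hall + sound installation + textile wall + armor display + mineral collection: 81 m² used, total 1236.
The 17 m² tied up in map room and fossil hall is better spent on tapestry corridor — total rises to 1332 (85 m²).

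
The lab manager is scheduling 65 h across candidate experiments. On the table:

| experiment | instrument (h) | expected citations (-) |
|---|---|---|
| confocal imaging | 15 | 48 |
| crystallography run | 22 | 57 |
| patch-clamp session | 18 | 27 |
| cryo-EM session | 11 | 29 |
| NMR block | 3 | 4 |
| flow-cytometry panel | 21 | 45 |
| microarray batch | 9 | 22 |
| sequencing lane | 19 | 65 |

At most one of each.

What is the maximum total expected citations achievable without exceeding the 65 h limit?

Taking the top-ratio experiments first gives confocal imaging + cryo-EM session + NMR block + microarray batch + sequencing lane for 168 (57 h).
Replace cryo-EM session and NMR block with crystallography run: the trade gains 24 net, giving 192 at 65 h.
That's the maximum — no swap from here does better than 192.

192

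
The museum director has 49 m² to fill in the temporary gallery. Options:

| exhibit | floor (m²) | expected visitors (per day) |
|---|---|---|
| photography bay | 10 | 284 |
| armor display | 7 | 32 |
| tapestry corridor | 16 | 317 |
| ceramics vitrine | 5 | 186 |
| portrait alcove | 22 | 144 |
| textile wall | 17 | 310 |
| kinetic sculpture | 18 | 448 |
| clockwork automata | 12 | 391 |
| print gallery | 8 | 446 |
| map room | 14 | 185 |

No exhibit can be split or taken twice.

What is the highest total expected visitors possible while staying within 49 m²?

By expected visitors per m²: print gallery 55.75, ceramics vitrine 37.20, clockwork automata 32.58, photography bay 28.40 lead.
Taking the top-ratio exhibits first gives photography bay + ceramics vitrine + clockwork automata + print gallery + map room for 1492 (49 m²).
Dropping ceramics vitrine and map room frees 19 m²; slotting in kinetic sculpture (18 m²) lifts the total to 1569 at 48 m².
Next best is photography bay + ceramics vitrine + clockwork automata + print gallery + map room at 1492 (49 m²) — short by 77.

1569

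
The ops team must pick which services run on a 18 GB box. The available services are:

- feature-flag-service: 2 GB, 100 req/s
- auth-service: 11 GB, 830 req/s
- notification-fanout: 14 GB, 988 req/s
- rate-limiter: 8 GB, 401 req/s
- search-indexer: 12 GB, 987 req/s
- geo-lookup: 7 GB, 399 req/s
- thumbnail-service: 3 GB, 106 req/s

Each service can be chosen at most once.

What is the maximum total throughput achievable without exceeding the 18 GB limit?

1229

A density-first pass picks feature-flag-service + search-indexer + thumbnail-service — 1193 at 17 GB.
A better packing is auth-service + geo-lookup: 18 GB, total 1229.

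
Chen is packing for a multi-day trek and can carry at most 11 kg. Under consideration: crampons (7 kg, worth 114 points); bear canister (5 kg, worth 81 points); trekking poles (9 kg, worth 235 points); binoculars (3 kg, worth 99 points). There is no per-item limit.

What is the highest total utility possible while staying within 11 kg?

297

3×binoculars uses 9 of the 11 kg and totals 297.
The spare 2 kg is too small for any remaining item, and no exchange beats 297.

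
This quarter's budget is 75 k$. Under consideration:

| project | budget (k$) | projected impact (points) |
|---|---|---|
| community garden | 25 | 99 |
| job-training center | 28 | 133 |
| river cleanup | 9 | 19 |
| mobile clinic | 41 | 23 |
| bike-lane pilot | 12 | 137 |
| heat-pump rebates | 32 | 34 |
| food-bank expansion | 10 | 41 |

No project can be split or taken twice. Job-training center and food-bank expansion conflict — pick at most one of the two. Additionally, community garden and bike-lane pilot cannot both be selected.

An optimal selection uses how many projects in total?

The maximum projected impact within 75 k$ is 304.
For example job-training center + bike-lane pilot + heat-pump rebates achieves it, using 72 k$.
Every optimal selection uses 3 projects.

3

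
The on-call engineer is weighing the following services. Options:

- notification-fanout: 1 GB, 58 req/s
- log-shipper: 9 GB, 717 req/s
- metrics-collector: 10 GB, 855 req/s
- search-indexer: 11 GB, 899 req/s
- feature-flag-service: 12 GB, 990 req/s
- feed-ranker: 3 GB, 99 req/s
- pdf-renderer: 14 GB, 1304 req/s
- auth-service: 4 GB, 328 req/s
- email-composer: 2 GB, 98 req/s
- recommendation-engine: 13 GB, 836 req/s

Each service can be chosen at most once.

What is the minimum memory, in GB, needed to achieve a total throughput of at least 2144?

24

Need the lightest bundle worth ≥ 2144.
metrics-collector + pdf-renderer reaches 2159 using 24 GB.
No combination under 24 GB hits 2144.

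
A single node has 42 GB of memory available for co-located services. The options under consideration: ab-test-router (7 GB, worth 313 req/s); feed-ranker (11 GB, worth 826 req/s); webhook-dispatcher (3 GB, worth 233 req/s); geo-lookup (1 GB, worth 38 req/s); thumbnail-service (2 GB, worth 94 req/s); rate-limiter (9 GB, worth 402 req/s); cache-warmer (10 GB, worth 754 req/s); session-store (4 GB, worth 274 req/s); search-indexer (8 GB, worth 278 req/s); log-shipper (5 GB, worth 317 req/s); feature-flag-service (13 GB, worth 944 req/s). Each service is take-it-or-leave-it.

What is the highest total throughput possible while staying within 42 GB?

3074

By throughput per GB: webhook-dispatcher 77.67, cache-warmer 75.40, feed-ranker 75.09 lead.
A density-first pass picks feed-ranker + webhook-dispatcher + geo-lookup + cache-warmer + session-store + feature-flag-service — 3069 at 42 GB.
Replace geo-lookup and session-store with log-shipper: the trade gains 5 net, giving 3074 at 42 GB.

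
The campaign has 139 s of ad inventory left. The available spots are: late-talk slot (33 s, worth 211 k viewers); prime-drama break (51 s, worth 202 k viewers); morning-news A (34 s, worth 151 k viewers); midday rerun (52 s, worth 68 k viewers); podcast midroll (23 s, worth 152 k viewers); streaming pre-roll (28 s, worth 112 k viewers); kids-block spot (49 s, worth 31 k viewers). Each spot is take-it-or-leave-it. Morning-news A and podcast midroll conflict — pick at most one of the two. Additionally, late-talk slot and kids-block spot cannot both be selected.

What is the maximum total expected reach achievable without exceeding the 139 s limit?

677

Density check — podcast midroll 6.61, late-talk slot 6.39, morning-news A 4.44, streaming pre-roll 4.00 are the best per s.
Taking late-talk slot + prime-drama break + podcast midroll + streaming pre-roll: 135 s used, 677 in expected reach.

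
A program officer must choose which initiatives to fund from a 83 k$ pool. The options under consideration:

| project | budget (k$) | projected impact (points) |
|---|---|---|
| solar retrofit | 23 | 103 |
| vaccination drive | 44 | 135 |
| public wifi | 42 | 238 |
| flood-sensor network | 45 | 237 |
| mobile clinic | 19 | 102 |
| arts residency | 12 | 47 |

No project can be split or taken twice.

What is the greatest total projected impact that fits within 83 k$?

388

Greedy by ratio would take public wifi + mobile clinic + arts residency: 73 k$ used, total 387.
Replace mobile clinic with solar retrofit: the trade gains 1 net, giving 388 at 77 k$.
No other feasible combination exceeds 388.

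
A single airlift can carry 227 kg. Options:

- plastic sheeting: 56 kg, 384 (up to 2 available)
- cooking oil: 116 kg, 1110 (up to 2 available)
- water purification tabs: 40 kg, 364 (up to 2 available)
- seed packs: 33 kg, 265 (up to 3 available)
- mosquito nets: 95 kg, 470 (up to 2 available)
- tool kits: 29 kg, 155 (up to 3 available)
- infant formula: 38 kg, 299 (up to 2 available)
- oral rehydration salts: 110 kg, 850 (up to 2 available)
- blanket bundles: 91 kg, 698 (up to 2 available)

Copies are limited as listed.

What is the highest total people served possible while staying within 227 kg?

Filling by ratio: cooking oil + 2×water purification tabs + tool kits for 1993, with 2 kg left unused.
Dropping water purification tabs and tool kits frees 69 kg; slotting in seed packs + infant formula (71 kg) lifts the total to 2038 at 227 kg.
That's the maximum — no swap from here does better than 2038.

2038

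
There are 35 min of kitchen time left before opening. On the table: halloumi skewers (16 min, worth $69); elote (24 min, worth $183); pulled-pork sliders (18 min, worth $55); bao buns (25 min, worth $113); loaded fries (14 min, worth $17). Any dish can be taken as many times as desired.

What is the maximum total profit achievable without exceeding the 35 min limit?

Taking elote: 24 min used, 183 in profit.
That's the maximum — no swap from here does better than 183.

183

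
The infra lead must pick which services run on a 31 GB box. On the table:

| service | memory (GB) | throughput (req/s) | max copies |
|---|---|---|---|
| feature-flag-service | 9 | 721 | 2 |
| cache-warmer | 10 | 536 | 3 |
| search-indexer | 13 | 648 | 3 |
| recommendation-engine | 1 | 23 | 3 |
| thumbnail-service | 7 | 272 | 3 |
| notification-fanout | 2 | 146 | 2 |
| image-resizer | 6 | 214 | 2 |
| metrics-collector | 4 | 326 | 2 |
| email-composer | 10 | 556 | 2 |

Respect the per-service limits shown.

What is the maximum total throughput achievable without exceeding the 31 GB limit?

Density check — metrics-collector 81.50, feature-flag-service 80.11, notification-fanout 73.00 are the best per GB.
Best packing: 2×feature-flag-service + recommendation-engine + 2×notification-fanout + 2×metrics-collector — 31 GB, 2409 total.
No other feasible combination exceeds 2409.

2409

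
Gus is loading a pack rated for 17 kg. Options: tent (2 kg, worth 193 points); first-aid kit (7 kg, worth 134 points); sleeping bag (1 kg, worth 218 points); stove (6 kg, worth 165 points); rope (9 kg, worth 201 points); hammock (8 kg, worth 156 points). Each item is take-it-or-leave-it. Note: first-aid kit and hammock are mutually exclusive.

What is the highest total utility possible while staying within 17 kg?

Density check — sleeping bag 218.00, tent 96.50, stove 27.50, rope 22.33 are the best per kg.
The ratio ordering already packs tightly: tent + sleeping bag + stove + hammock, 17 kg, 732.
Next best is tent + first-aid kit + sleeping bag + stove at 710 (16 kg) — short by 22.

732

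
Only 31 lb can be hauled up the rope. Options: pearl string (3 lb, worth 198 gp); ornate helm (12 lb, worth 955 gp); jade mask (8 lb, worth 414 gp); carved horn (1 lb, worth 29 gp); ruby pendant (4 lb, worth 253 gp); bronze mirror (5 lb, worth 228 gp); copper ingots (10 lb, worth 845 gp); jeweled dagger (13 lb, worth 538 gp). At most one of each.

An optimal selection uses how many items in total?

4

Optimal total is 2281.
ornate helm + ruby pendant + bronze mirror + copper ingots hits 2281 at 31 lb.
All optima have 4 items.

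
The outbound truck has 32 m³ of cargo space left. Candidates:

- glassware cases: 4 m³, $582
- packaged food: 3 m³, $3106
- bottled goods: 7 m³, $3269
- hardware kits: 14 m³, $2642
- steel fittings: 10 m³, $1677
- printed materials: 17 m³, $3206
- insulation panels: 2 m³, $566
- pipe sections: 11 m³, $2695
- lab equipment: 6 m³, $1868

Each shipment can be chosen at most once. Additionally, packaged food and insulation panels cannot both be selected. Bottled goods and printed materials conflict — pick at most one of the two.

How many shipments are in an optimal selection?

5

Best achievable revenue is 11520.
One optimal bundle: glassware cases + packaged food + bottled goods + pipe sections + lab equipment (31 m³).
All optima have 5 shipments.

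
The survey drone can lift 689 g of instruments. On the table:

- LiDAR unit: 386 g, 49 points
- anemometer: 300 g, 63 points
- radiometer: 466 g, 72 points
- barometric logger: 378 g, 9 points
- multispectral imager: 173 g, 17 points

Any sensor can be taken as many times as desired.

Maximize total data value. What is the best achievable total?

126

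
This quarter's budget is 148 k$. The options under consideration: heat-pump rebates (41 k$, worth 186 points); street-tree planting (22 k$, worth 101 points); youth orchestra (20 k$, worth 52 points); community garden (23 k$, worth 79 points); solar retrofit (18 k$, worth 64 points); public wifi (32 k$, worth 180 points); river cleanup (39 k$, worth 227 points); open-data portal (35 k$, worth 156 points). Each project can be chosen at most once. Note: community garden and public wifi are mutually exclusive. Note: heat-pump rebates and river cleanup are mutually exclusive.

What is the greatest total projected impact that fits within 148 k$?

728

Taking street-tree planting + solar retrofit + public wifi + river cleanup + open-data portal: 146 k$ used, 728 in projected impact.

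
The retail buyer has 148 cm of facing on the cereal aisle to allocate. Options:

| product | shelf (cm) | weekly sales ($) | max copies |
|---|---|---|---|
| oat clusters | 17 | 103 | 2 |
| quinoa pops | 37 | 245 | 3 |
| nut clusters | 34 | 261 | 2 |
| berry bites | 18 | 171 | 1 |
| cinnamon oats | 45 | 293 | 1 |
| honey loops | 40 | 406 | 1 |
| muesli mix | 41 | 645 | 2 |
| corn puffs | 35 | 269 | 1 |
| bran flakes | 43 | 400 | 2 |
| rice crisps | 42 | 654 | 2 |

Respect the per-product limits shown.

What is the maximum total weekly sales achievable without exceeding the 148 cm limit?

The ratio heuristic lands on berry bites + 2×muesli mix + rice crisps (2115) but leaves 6 cm idle.
Replace muesli mix with rice crisps: the trade gains 9 net, giving 2124 at 143 cm.
No other feasible combination exceeds 2124.

2124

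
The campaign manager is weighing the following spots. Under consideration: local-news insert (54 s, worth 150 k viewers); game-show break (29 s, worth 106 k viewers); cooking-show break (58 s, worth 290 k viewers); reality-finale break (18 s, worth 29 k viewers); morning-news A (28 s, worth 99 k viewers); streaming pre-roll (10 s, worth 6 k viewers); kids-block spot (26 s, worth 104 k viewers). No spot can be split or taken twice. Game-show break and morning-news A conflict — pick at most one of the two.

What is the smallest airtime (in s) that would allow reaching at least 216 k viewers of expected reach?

Look for the lowest-airtime combination reaching 216.
Taking cooking-show break gives 290 (≥ 216) for 58 s.
Below 58 s the best achievable stays under 216.

58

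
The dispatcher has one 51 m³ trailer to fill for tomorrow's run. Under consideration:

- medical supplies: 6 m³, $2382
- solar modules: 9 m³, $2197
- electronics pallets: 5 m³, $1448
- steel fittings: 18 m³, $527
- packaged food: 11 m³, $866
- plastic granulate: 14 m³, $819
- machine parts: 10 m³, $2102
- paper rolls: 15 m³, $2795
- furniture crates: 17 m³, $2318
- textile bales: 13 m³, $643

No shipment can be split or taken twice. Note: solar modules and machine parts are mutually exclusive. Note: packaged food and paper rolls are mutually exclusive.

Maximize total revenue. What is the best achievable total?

9692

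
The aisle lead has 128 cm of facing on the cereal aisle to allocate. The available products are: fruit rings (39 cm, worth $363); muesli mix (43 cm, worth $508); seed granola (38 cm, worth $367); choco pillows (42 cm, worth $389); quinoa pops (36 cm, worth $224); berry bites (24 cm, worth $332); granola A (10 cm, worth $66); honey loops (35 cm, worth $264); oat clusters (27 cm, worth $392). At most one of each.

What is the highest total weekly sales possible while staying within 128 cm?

1454

Filling by ratio: muesli mix + berry bites + granola A + oat clusters for 1298, with 24 cm left unused.
Dropping muesli mix and granola A frees 53 cm; slotting in fruit rings + seed granola (77 cm) lifts the total to 1454 at 128 cm.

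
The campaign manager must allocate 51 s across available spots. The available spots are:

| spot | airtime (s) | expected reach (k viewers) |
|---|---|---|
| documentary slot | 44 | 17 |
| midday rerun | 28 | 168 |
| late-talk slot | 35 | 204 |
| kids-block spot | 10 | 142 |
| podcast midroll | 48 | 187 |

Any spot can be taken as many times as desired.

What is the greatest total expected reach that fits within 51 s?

710

By expected reach per s: kids-block spot 14.20, midday rerun 6.00, late-talk slot 5.83 lead.
The ratio ordering already packs tightly: 5×kids-block spot, 50 s, 710.
No other feasible combination exceeds 710.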